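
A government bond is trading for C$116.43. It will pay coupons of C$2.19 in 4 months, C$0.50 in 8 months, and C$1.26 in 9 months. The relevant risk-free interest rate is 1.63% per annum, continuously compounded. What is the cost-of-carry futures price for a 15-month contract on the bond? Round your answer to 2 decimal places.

PV(coupons) I = 2.19·e^(−0.0163·4/12) + 0.50·e^(−0.0163·8/12) + 1.26·e^(−0.0163·9/12)
I = 2.1781 + 0.4946 + 1.2447 = 3.9174
F = (S − I)·e^(rT) = (116.43 − 3.9174) · e^(0.0163·15/12)
= 112.5126 · e^0.020375 = 112.5126 × 1.020584 = C$114.83

C$114.83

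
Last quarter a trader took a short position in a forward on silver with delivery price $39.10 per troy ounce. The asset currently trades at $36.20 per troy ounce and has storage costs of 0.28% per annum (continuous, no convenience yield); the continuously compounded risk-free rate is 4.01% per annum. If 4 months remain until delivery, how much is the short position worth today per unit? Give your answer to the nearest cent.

$2.35 per troy ounce

Current fair forward for the remaining 4 months: F = S·e^((r + u)·T), (r + u) = 0.0401 + 0.0028 = 0.0429
F = 36.20 · e^(0.0429 × 4/12) = 36.20 × 1.014403 = 36.7214
Value of long forward = (F − K)·e^(−rT) = (36.7214 − 39.10) · e^(−0.0401·4/12)
= -2.3786 × 0.986722 = -2.35
Short position value = −(long value) = $2.35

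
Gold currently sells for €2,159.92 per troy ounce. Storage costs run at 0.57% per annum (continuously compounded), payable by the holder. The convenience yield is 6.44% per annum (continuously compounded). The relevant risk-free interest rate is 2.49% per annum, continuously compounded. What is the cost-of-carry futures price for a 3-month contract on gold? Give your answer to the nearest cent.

€2,141.75 per troy ounce

Net carry = r + u − y = 0.0249 + 0.0057 − 0.0644 = -0.0338
F = S·e^((r+u−y)T) = 2159.92 · e^(-0.0338 × 3/12) = 2159.92 · e^-0.00845000
= 2159.92 × 0.99158560 = €2,141.75 per troy ounce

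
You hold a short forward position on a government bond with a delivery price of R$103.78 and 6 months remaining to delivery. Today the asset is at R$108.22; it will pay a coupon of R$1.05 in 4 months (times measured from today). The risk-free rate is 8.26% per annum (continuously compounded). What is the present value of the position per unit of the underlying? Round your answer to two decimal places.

PV(remaining coupons) I = 1.05·e^(−0.0826·4/12) = 1.0215
Current forward F = (S − I)·e^(rT) = (108.22 − 1.0215)·e^(0.0826·6/12) = 107.1985 × 1.042165 = 111.7185
Value (long) = (F − K)·e^(−rT) = (111.7185 − 103.78) × 0.959541 = 7.6173
Short position value = −(long value) = -R$7.62

-R$7.62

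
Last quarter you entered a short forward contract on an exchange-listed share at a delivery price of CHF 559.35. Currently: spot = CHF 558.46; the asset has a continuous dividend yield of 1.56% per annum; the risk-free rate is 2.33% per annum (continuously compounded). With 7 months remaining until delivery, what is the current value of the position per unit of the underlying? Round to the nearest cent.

Current fair forward for the remaining 7 months: F = S·e^((r − q)·T), (r − q) = 0.0233 − 0.0156 = 0.0077
F = 558.46 · e^(0.0077 × 7/12) = 558.46 × 1.004502 = 560.9742
Value of long forward = (F − K)·e^(−rT) = (560.9742 − 559.35) · e^(−0.0233·7/12)
= 1.6242 × 0.986500 = 1.60
Short position value = −(long value) = -CHF 1.60

-CHF 1.60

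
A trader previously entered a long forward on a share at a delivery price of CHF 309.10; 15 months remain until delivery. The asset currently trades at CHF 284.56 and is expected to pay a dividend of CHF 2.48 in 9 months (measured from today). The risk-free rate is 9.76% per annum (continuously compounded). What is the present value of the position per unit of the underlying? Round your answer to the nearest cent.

PV(remaining dividends) I = 2.48·e^(−0.0976·9/12) = 2.3049
Current forward F = (S − I)·e^(rT) = (284.56 − 2.3049)·e^(0.0976·15/12) = 282.2551 × 1.129754 = 318.8788
Value (long) = (F − K)·e^(−rT) = (318.8788 − 309.10) × 0.885148 = 8.6557
Value = CHF 8.66

CHF 8.66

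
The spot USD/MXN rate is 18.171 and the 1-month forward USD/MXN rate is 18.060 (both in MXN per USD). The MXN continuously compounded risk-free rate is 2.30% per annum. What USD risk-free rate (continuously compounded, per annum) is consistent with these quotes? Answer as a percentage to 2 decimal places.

9.65%

F = S·e^((r_MXN − r_USD)T) ⇒ r_USD = r_MXN − ln(F/S)/T
ln(18.060/18.171) = -0.006127; /(1/12) = -0.073524
r_USD = 0.0230 + 0.073524 = 0.096524
r_USD = 9.65%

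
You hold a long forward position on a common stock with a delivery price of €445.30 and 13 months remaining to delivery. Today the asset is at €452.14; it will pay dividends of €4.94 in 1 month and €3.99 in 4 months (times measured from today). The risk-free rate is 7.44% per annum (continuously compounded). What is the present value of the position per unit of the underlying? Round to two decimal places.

€32.52

PV(remaining dividends) I = 4.94·e^(−0.0744·1/12) + 3.99·e^(−0.0744·4/12) = 8.8017
Current forward F = (S − I)·e^(rT) = (452.14 − 8.8017)·e^(0.0744·13/12) = 443.3383 × 1.083937 = 480.5508
Value (long) = (F − K)·e^(−rT) = (480.5508 − 445.30) × 0.922563 = 32.5211
Value = €32.52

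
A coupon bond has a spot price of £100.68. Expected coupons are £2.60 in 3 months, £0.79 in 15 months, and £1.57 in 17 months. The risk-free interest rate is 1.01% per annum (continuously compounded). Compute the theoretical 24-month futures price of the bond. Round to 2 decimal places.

PV(coupons) I = 2.60·e^(−0.0101·3/12) + 0.79·e^(−0.0101·15/12) + 1.57·e^(−0.0101·17/12)
I = 2.5934 + 0.7801 + 1.5477 = 4.9212
F = (S − I)·e^(rT) = (100.68 − 4.9212) · e^(0.0101·24/12)
= 95.7588 · e^0.020200 = 95.7588 × 1.020405 = £97.71

£97.71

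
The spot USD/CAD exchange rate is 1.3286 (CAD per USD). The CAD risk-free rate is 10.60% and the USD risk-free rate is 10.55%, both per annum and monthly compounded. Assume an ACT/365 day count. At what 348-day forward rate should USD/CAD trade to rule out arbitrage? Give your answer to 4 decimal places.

1.3292

By covered interest parity, F = S · (1+r_CAD/12)^(12T) / (1+r_USD/12)^(12T)
= 1.3286 × 1.105856 / 1.105333 = 1.3286 × 1.000473
F = 1.3292 CAD per USD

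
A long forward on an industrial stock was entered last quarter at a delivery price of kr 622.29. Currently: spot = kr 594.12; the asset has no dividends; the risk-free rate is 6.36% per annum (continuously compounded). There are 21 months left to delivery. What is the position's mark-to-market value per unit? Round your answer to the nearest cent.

Current fair forward for the remaining 21 months: F = S·e^(r·T), r = 0.0636
F = 594.12 · e^(0.0636 × 21/12) = 594.12 × 1.117730 = 664.0657
Value of long forward = (F − K)·e^(−rT) = (664.0657 − 622.29) · e^(−0.0636·21/12)
= 41.7757 × 0.894670 = 37.38

kr 37.38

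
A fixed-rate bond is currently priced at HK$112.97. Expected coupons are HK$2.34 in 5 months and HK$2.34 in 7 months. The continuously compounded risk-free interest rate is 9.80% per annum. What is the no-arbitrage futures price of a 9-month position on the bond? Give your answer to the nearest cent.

HK$116.79

PV(coupons) I = 2.34·e^(−0.0980·5/12) + 2.34·e^(−0.0980·7/12)
I = 2.2464 + 2.2100 = 4.4564
F = (S − I)·e^(rT) = (112.97 − 4.4564) · e^(0.0980·9/12)
= 108.5136 · e^0.073500 = 108.5136 × 1.076269 = HK$116.79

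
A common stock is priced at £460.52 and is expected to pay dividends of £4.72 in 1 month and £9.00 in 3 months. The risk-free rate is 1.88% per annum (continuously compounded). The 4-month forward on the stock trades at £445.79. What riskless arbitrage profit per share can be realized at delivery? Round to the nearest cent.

£3.87 per share

PV(dividends) I = 4.72·e^(−0.0188·1/12) + 9.00·e^(−0.0188·3/12) = 13.6704
Fair forward F* = (S − I)·e^(rT) = (460.52 − 13.6704)·e^0.006267 = 446.8496 × 1.006287 = 449.6589
Market £445.79 < fair 449.6589: forward underpriced → reverse cash-and-carry (short the stock, invest proceeds at r, pay the dividends, go long the forward).
Profit at T = |F_mkt − F*| = |445.79 − 449.6589| = £3.87 per share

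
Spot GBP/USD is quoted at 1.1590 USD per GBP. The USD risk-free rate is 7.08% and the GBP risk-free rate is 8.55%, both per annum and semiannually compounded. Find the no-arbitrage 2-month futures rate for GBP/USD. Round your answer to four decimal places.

1.1563

By covered interest parity, F = S · (1+r_USD/2)^(2T) / (1+r_GBP/2)^(2T)
= 1.1590 × 1.011663 / 1.014052 = 1.1590 × 0.997644
F = 1.1563 USD per GBP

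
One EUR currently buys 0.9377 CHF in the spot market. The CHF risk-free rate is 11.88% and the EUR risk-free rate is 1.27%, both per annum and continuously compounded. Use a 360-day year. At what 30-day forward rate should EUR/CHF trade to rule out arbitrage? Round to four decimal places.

0.9460

F = S·e^((r_CHF − r_EUR)T) = 0.9377 · e^((0.1188 − 0.0127) × 30/360)
= 0.9377 · e^0.008842 = 0.9377 × 1.008881
F = 0.9460 CHF per EUR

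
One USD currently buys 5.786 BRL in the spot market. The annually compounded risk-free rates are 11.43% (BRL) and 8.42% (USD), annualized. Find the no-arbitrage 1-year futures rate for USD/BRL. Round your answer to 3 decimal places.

By covered interest parity, F = S · (1+r_BRL)^T / (1+r_USD)^T
= 5.786 × 1.114300 / 1.084200 = 5.786 × 1.027762
F = 5.947 BRL per USD

5.947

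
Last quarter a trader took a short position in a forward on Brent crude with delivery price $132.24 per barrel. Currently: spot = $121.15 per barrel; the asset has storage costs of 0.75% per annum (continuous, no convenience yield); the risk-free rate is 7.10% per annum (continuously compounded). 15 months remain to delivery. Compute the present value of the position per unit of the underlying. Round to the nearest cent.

Current fair forward for the remaining 15 months: F = S·e^((r + u)·T), (r + u) = 0.0710 + 0.0075 = 0.0785
F = 121.15 · e^(0.0785 × 15/12) = 121.15 × 1.103101 = 133.6407
Value of long forward = (F − K)·e^(−rT) = (133.6407 − 132.24) · e^(−0.0710·15/12)
= 1.4007 × 0.915074 = 1.28
Short position value = −(long value) = -$1.28

-$1.28 per barrel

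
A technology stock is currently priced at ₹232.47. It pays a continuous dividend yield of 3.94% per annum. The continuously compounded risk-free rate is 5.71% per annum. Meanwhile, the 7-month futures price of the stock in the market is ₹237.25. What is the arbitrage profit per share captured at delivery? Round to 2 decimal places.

₹2.37 per share

Fair futures: F* = S·e^(carry·T), with carry = (r − q) = 0.0571 − 0.0394 = 0.0177
F* = 232.47 · e^(0.0177 × 7/12) = 232.47 · e^0.010325 = 232.47 × 1.010378 = ₹234.8826
Market ₹237.25 > fair ₹234.8826: forward overpriced → cash-and-carry (buy spot, short the forward).
At maturity, profit = |F_mkt − F*| = |237.25 − 234.8826| = ₹2.37 per share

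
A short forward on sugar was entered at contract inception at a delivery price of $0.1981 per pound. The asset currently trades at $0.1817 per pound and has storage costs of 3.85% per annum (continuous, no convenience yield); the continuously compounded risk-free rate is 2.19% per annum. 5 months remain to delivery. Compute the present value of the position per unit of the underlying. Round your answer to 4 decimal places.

Current fair forward for the remaining 5 months: F = S·e^((r + u)·T), (r + u) = 0.0219 + 0.0385 = 0.0604
F = 0.1817 · e^(0.0604 × 5/12) = 0.1817 × 1.025486 = 0.1863
Value of long forward = (F − K)·e^(−rT) = (0.1863 − 0.1981) · e^(−0.0219·5/12)
= -0.0118 × 0.990917 = -0.0117
Short position value = −(long value) = $0.0117

$0.0117 per pound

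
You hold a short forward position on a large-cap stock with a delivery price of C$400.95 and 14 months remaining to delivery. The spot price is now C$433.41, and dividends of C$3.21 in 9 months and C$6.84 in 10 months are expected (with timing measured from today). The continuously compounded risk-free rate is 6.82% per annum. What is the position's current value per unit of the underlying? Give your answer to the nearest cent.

PV(remaining dividends) I = 3.21·e^(−0.0682·9/12) + 6.84·e^(−0.0682·10/12) = 9.5120
Current forward F = (S − I)·e^(rT) = (433.41 − 9.5120)·e^(0.0682·14/12) = 423.8980 × 1.082818 = 459.0044
Value (long) = (F − K)·e^(−rT) = (459.0044 − 400.95) × 0.923516 = 53.6142
Short position value = −(long value) = -C$53.61

-C$53.61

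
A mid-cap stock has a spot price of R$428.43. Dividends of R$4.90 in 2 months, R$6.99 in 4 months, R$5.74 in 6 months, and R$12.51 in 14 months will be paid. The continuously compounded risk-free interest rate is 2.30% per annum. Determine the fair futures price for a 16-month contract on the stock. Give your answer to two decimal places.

R$411.18

PV(dividends) I = 4.90·e^(−0.0230·2/12) + 6.99·e^(−0.0230·4/12) + 5.74·e^(−0.0230·6/12) + 12.51·e^(−0.0230·14/12)
I = 4.8813 + 6.9366 + 5.6744 + 12.1788 = 29.6711
F = (S − I)·e^(rT) = (428.43 − 29.6711) · e^(0.0230·16/12)
= 398.7589 · e^0.030667 = 398.7589 × 1.031142 = R$411.18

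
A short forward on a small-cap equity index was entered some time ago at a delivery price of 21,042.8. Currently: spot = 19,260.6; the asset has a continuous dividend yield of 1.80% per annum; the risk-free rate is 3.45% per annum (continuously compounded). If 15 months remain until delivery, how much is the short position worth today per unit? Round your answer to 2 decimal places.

Current fair forward for the remaining 15 months: F = S·e^((r − q)·T), (r − q) = 0.0345 − 0.0180 = 0.0165
F = 19260.6 · e^(0.0165 × 15/12) = 19260.6 × 1.02083917 = 19661.9749
Value of long forward = (F − K)·e^(−rT) = (19661.9749 − 21042.8) · e^(−0.0345·15/12)
= -1380.8251 × 0.95779166 = -1322.54
Short position value = −(long value) = 1322.54

1322.54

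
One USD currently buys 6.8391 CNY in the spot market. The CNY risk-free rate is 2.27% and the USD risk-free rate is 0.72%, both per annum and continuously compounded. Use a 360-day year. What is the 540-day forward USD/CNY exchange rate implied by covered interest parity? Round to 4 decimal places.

7.0000

F = S·e^((r_CNY − r_USD)T) = 6.8391 · e^((0.0227 − 0.0072) × 540/360)
= 6.8391 · e^0.023250 = 6.8391 × 1.023522
F = 7.0000 CNY per USD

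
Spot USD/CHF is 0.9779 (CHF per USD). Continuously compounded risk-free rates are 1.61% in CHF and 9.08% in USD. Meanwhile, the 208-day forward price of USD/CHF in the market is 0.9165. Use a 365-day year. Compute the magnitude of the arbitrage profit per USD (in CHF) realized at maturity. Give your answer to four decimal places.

Fair forward: F* = S·e^(carry·T), with carry = (r_CHF − r_USD) = 0.0161 − 0.0908 = -0.0747
F* = 0.9779 · e^(-0.0747 × 208/365) = 0.9779 · e^-0.042569 = 0.9779 × 0.958324 = 0.9371
Market 0.9165 < fair 0.9371: forward underpriced → reverse cash-and-carry (short spot, go long the forward).
At maturity, profit = |F_mkt − F*| = |0.9165 − 0.9371| = 0.0206 per USD (in CHF)

0.0206 per USD (in CHF)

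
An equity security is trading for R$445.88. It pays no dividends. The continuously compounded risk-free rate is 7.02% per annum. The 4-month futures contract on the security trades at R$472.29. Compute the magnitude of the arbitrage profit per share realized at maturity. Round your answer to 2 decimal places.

R$15.85 per share

Fair futures: F* = S·e^(carry·T), with carry = r = 0.0702
F* = 445.88 · e^(0.0702 × 4/12) = 445.88 · e^0.023400 = 445.88 × 1.023676 = R$456.4367
Market R$472.29 > fair R$456.4367: forward overpriced → cash-and-carry (buy spot, short the forward).
At maturity, profit = |F_mkt − F*| = |472.29 − 456.4367| = R$15.85 per share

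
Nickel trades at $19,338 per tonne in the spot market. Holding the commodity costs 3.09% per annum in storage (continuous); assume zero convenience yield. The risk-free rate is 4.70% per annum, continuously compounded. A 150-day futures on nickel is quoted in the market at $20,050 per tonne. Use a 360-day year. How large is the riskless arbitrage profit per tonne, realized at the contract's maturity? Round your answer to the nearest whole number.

$74 per tonne

Fair futures: F* = S·e^(carry·T), with carry = (r + u) = 0.0470 + 0.0309 = 0.0779
F* = 19338 · e^(0.0779 × 150/360) = 19338 · e^0.032458 = 19338 × 1.032991 = $19975.9800
Market $20050 > fair $19975.9800: forward overpriced → cash-and-carry (buy spot, short the forward).
At maturity, profit = |F_mkt − F*| = |20050 − 19975.9800| = $74 per tonne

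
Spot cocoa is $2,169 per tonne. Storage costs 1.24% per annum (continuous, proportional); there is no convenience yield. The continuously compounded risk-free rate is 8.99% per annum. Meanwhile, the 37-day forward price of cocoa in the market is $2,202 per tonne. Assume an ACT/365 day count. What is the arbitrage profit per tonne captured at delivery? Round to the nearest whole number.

Fair forward: F* = S·e^(carry·T), with carry = (r + u) = 0.0899 + 0.0124 = 0.1023
F* = 2169 · e^(0.1023 × 37/365) = 2169 · e^0.010370 = 2169 × 1.010424 = $2191.6097
Market $2202 > fair $2191.6097: forward overpriced → cash-and-carry (buy spot, short the forward).
At maturity, profit = |F_mkt − F*| = |2202 − 2191.6097| = $10 per tonne

$10 per tonne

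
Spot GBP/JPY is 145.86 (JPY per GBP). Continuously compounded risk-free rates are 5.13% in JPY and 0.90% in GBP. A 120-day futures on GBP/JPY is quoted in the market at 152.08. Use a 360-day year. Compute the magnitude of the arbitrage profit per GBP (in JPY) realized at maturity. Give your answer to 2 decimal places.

4.15 per GBP (in JPY)

Fair futures: F* = S·e^(carry·T), with carry = (r_JPY − r_GBP) = 0.0513 − 0.0090 = 0.0423
F* = 145.86 · e^(0.0423 × 120/360) = 145.86 · e^0.014100 = 145.86 × 1.014200 = 147.9312
Market 152.08 > fair 147.9312: forward overpriced → cash-and-carry (buy spot, short the forward).
At maturity, profit = |F_mkt − F*| = |152.08 − 147.9312| = 4.15 per GBP (in JPY)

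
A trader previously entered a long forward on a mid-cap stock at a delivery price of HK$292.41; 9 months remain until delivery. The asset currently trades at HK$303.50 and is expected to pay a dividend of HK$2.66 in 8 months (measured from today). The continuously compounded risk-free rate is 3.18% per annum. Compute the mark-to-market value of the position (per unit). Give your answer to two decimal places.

PV(remaining dividends) I = 2.66·e^(−0.0318·8/12) = 2.6042
Current forward F = (S − I)·e^(rT) = (303.50 − 2.6042)·e^(0.0318·9/12) = 300.8958 × 1.024137 = 308.1585
Value (long) = (F − K)·e^(−rT) = (308.1585 − 292.41) × 0.976432 = 15.3773
Value = HK$15.38

HK$15.38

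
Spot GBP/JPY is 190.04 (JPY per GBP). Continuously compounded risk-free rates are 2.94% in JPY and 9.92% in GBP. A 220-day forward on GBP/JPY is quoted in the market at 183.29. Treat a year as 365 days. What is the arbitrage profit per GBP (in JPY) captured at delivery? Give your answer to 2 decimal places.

1.08 per GBP (in JPY)

Fair forward: F* = S·e^(carry·T), with carry = (r_JPY − r_GBP) = 0.0294 − 0.0992 = -0.0698
F* = 190.04 · e^(-0.0698 × 220/365) = 190.04 · e^-0.042071 = 190.04 × 0.958802 = 182.2107
Market 183.29 > fair 182.2107: forward overpriced → cash-and-carry (buy spot, short the forward).
At maturity, profit = |F_mkt − F*| = |183.29 − 182.2107| = 1.08 per GBP (in JPY)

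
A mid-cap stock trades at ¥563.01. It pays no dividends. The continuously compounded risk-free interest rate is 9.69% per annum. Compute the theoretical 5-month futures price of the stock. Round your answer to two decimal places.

F = S·e^(rT) = 563.01 · e^(0.0969 × 5/12)
= 563.01 · e^0.040375 = 563.01 × 1.041201
F = ¥586.21

¥586.21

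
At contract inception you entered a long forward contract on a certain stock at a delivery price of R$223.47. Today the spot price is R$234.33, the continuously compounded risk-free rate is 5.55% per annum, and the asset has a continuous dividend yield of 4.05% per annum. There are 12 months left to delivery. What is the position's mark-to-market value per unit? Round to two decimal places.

R$13.62

Current fair forward for the remaining 12 months: F = S·e^((r − q)·T), (r − q) = 0.0555 − 0.0405 = 0.0150
F = 234.33 · e^(0.0150 × 12/12) = 234.33 × 1.015113 = 237.8714
Value of long forward = (F − K)·e^(−rT) = (237.8714 − 223.47) · e^(−0.0555·12/12)
= 14.4014 × 0.946012 = 13.62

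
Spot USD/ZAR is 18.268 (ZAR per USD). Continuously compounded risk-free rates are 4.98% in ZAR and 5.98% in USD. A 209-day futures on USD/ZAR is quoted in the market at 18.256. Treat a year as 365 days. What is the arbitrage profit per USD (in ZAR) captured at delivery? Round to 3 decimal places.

Fair futures: F* = S·e^(carry·T), with carry = (r_ZAR − r_USD) = 0.0498 − 0.0598 = -0.0100
F* = 18.268 · e^(-0.0100 × 209/365) = 18.268 · e^-0.005726 = 18.268 × 0.994290 = 18.1637
Market 18.256 > fair 18.1637: forward overpriced → cash-and-carry (buy spot, short the forward).
At maturity, profit = |F_mkt − F*| = |18.256 − 18.1637| = 0.092 per USD (in ZAR)

0.092 per USD (in ZAR)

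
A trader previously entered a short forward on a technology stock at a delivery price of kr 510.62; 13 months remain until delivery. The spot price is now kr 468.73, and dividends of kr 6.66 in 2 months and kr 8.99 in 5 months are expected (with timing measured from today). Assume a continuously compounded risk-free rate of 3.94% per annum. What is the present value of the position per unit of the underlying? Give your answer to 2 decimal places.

PV(remaining dividends) I = 6.66·e^(−0.0394·2/12) + 8.99·e^(−0.0394·5/12) = 15.4600
Current forward F = (S − I)·e^(rT) = (468.73 − 15.4600)·e^(0.0394·13/12) = 453.2700 × 1.043607 = 473.0357
Value (long) = (F − K)·e^(−rT) = (473.0357 − 510.62) × 0.958215 = -36.0138
Short position value = −(long value) = kr 36.01

kr 36.01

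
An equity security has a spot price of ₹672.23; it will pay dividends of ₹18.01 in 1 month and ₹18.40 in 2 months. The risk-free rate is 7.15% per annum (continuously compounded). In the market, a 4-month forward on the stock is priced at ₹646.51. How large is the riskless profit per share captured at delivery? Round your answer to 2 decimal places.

PV(dividends) I = 18.01·e^(−0.0715·1/12) + 18.40·e^(−0.0715·2/12) = 36.0850
Fair forward F* = (S − I)·e^(rT) = (672.23 − 36.0850)·e^0.023833 = 636.1450 × 1.024119 = 651.4882
Market ₹646.51 < fair 651.4882: forward underpriced → reverse cash-and-carry (short the stock, invest proceeds at r, pay the dividends, go long the forward).
Profit at T = |F_mkt − F*| = |646.51 − 651.4882| = ₹4.98 per share

₹4.98 per share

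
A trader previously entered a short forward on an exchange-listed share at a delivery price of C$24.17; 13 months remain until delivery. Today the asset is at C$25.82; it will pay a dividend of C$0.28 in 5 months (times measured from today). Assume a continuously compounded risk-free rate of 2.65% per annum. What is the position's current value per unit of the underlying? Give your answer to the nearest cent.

PV(remaining dividends) I = 0.28·e^(−0.0265·5/12) = 0.2769
Current forward F = (S − I)·e^(rT) = (25.82 − 0.2769)·e^(0.0265·13/12) = 25.5431 × 1.029124 = 26.2870
Value (long) = (F − K)·e^(−rT) = (26.2870 − 24.17) × 0.971700 = 2.0571
Short position value = −(long value) = -C$2.06

-C$2.06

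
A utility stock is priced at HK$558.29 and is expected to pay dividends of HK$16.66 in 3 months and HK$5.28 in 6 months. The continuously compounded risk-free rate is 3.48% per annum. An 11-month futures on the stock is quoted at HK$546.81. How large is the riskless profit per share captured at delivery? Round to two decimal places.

PV(dividends) I = 16.66·e^(−0.0348·3/12) + 5.28·e^(−0.0348·6/12) = 21.7046
Fair futures F* = (S − I)·e^(rT) = (558.29 − 21.7046)·e^0.031900 = 536.5854 × 1.032414 = 553.9783
Market HK$546.81 < fair 553.9783: forward underpriced → reverse cash-and-carry (short the stock, invest proceeds at r, pay the dividends, go long the forward).
Profit at T = |F_mkt − F*| = |546.81 − 553.9783| = HK$7.17 per share

HK$7.17 per share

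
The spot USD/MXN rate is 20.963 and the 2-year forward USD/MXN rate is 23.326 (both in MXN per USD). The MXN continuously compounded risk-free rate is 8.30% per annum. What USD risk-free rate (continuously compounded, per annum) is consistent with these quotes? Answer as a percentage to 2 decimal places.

F = S·e^((r_MXN − r_USD)T) ⇒ r_USD = r_MXN − ln(F/S)/T
ln(23.326/20.963) = 0.106810; /(2) = 0.053405
r_USD = 0.0830 − 0.053405 = 0.029595
r_USD = 2.96%

2.96%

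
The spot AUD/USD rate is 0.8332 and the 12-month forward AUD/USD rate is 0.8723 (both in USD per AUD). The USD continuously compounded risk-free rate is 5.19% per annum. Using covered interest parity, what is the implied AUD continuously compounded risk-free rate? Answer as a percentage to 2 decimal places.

F = S·e^((r_USD − r_AUD)T) ⇒ r_AUD = r_USD − ln(F/S)/T
ln(0.8723/0.8332) = 0.045860; /(12/12) = 0.045860
r_AUD = 0.0519 − 0.045860 = 0.006040
r_AUD = 0.60%

0.60%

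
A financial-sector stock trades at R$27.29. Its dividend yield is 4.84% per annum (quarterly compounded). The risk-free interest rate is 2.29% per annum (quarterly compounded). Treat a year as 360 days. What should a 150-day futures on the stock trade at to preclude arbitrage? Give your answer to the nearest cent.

F = S · (1+r/4)^(4T) / (1+q/4)^(4T)
= 27.29 × 1.009560 / 1.020248 = 27.29 × 0.989524
F = R$27.00

R$27.00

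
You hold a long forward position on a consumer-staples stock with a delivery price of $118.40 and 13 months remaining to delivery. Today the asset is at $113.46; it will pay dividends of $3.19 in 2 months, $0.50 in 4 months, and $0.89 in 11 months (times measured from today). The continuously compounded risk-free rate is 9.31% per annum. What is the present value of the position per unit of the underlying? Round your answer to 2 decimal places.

PV(remaining dividends) I = 3.19·e^(−0.0931·2/12) + 0.50·e^(−0.0931·4/12) + 0.89·e^(−0.0931·11/12) = 4.4428
Current forward F = (S − I)·e^(rT) = (113.46 − 4.4428)·e^(0.0931·13/12) = 109.0172 × 1.106120 = 120.5861
Value (long) = (F − K)·e^(−rT) = (120.5861 − 118.40) × 0.904061 = 1.9764
Value = $1.98

$1.98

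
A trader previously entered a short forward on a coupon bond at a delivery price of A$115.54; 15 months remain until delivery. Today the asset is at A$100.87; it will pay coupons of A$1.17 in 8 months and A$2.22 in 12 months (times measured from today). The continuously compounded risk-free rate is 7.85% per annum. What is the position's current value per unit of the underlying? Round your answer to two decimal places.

PV(remaining coupons) I = 1.17·e^(−0.0785·8/12) + 2.22·e^(−0.0785·12/12) = 3.1627
Current forward F = (S − I)·e^(rT) = (100.87 − 3.1627)·e^(0.0785·15/12) = 97.7073 × 1.103101 = 107.7810
Value (long) = (F − K)·e^(−rT) = (107.7810 − 115.54) × 0.906536 = -7.0338
Short position value = −(long value) = A$7.03

A$7.03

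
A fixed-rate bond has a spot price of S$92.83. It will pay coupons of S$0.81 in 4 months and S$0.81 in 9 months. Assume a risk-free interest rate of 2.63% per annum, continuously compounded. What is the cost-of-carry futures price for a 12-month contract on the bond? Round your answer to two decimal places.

S$93.66

PV(coupons) I = 0.81·e^(−0.0263·4/12) + 0.81·e^(−0.0263·9/12)
I = 0.8029 + 0.7942 = 1.5971
F = (S − I)·e^(rT) = (92.83 − 1.5971) · e^(0.0263·12/12)
= 91.2329 · e^0.026300 = 91.2329 × 1.026649 = S$93.66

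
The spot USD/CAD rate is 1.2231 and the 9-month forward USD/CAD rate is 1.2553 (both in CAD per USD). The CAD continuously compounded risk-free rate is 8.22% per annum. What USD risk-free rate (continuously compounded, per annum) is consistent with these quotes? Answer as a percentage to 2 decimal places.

4.76%

F = S·e^((r_CAD − r_USD)T) ⇒ r_USD = r_CAD − ln(F/S)/T
ln(1.2553/1.2231) = 0.025986; /(9/12) = 0.034648
r_USD = 0.0822 − 0.034648 = 0.047552
r_USD = 4.76%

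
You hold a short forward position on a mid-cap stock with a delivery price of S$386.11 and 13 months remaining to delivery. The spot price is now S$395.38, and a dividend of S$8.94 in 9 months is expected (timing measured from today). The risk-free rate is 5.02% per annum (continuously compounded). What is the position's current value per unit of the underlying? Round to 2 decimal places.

PV(remaining dividends) I = 8.94·e^(−0.0502·9/12) = 8.6097
Current forward F = (S − I)·e^(rT) = (395.38 − 8.6097)·e^(0.0502·13/12) = 386.7703 × 1.055889 = 408.3865
Value (long) = (F − K)·e^(−rT) = (408.3865 − 386.11) × 0.947069 = 21.0974
Short position value = −(long value) = -S$21.10

-S$21.10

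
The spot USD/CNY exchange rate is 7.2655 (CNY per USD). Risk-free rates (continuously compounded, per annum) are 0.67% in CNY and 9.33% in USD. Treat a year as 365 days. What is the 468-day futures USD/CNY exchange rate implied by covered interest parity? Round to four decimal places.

6.5019

F = S·e^((r_CNY − r_USD)T) = 7.2655 · e^((0.0067 − 0.0933) × 468/365)
= 7.2655 · e^-0.111038 = 7.2655 × 0.894905
F = 6.5019 CNY per USD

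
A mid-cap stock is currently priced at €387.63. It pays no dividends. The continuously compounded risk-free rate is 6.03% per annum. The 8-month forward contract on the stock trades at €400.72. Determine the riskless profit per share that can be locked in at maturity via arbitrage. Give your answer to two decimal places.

€2.81 per share

Fair forward: F* = S·e^(carry·T), with carry = r = 0.0603
F* = 387.63 · e^(0.0603 × 8/12) = 387.63 · e^0.040200 = 387.63 × 1.041019 = €403.5302
Market €400.72 < fair €403.5302: forward underpriced → reverse cash-and-carry (short spot, go long the forward).
At maturity, profit = |F_mkt − F*| = |400.72 − 403.5302| = €2.81 per share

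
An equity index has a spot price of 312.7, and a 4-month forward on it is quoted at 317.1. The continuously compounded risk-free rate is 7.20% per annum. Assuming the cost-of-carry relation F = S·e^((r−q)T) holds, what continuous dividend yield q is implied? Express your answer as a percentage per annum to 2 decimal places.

3.01%

From F = S·e^((r−q)T): (r − q) = ln(F/S)/T
ln(317.1/312.7) = ln(1.014071) = 0.013973
(r − q) = 0.013973 / (4/12) = 0.041919
q = r − ln(F/S)/T = 0.0720 − 0.041919 = 0.030081
q = 3.01%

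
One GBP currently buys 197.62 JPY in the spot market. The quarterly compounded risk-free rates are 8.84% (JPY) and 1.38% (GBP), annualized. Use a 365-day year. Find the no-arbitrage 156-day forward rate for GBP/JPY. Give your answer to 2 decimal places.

By covered interest parity, F = S · (1+r_JPY/4)^(4T) / (1+r_GBP/4)^(4T)
= 197.62 × 1.038078 / 1.005905 = 197.62 × 1.031984
F = 203.94 JPY per GBP

203.94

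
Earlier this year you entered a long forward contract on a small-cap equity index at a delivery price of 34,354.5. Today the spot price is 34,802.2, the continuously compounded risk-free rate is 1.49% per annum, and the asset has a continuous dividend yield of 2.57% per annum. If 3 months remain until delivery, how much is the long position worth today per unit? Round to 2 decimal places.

352.55

Current fair forward for the remaining 3 months: F = S·e^((r − q)·T), (r − q) = 0.0149 − 0.0257 = -0.0108
F = 34802.2 · e^(-0.0108 × 3/12) = 34802.2 × 0.99730364 = 34708.3607
Value of long forward = (F − K)·e^(−rT) = (34708.3607 − 34354.5) · e^(−0.0149·3/12)
= 353.8607 × 0.99628193 = 352.55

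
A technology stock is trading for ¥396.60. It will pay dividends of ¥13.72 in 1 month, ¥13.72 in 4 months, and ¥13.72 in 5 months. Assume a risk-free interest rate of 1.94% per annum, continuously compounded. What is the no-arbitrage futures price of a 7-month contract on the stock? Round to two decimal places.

PV(dividends) I = 13.72·e^(−0.0194·1/12) + 13.72·e^(−0.0194·4/12) + 13.72·e^(−0.0194·5/12)
I = 13.6978 + 13.6316 + 13.6095 = 40.9389
F = (S − I)·e^(rT) = (396.60 − 40.9389) · e^(0.0194·7/12)
= 355.6611 · e^0.011317 = 355.6611 × 1.011381 = ¥359.71

¥359.71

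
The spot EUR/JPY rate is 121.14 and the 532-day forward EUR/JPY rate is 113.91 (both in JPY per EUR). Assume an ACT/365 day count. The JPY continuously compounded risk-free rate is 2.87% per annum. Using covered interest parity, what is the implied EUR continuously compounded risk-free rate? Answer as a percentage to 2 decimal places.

7.09%

F = S·e^((r_JPY − r_EUR)T) ⇒ r_EUR = r_JPY − ln(F/S)/T
ln(113.91/121.14) = -0.061538; /(532/365) = -0.042221
r_EUR = 0.0287 + 0.042221 = 0.070921
r_EUR = 7.09%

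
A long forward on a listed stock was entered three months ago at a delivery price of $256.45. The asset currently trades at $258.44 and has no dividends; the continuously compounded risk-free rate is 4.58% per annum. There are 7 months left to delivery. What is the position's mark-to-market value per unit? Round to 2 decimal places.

Current fair forward for the remaining 7 months: F = S·e^(r·T), r = 0.0458
F = 258.44 · e^(0.0458 × 7/12) = 258.44 × 1.027077 = 265.4378
Value of long forward = (F − K)·e^(−rT) = (265.4378 − 256.45) · e^(−0.0458·7/12)
= 8.9878 × 0.973637 = 8.75

$8.75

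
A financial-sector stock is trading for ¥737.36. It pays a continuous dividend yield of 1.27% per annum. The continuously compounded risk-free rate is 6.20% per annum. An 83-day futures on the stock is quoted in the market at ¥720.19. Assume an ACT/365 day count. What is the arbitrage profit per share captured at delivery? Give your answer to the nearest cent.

Fair futures: F* = S·e^(carry·T), with carry = (r − q) = 0.0620 − 0.0127 = 0.0493
F* = 737.36 · e^(0.0493 × 83/365) = 737.36 · e^0.011211 = 737.36 × 1.011274 = ¥745.6730
Market ¥720.19 < fair ¥745.6730: forward underpriced → reverse cash-and-carry (short spot, go long the forward).
At maturity, profit = |F_mkt − F*| = |720.19 − 745.6730| = ¥25.48 per share

¥25.48 per share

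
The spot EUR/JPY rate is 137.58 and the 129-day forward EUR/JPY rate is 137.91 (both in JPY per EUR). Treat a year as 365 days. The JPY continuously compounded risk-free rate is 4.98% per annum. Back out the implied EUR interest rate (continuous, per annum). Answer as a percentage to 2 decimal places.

4.30%

F = S·e^((r_JPY − r_EUR)T) ⇒ r_EUR = r_JPY − ln(F/S)/T
ln(137.91/137.58) = 0.002396; /(129/365) = 0.006779
r_EUR = 0.0498 − 0.006779 = 0.043021
r_EUR = 4.30%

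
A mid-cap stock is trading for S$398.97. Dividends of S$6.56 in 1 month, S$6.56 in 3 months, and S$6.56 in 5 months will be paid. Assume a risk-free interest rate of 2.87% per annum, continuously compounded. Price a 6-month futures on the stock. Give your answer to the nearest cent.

S$384.91

PV(dividends) I = 6.56·e^(−0.0287·1/12) + 6.56·e^(−0.0287·3/12) + 6.56·e^(−0.0287·5/12)
I = 6.5443 + 6.5131 + 6.4820 = 19.5394
F = (S − I)·e^(rT) = (398.97 − 19.5394) · e^(0.0287·6/12)
= 379.4306 · e^0.014350 = 379.4306 × 1.014453 = S$384.91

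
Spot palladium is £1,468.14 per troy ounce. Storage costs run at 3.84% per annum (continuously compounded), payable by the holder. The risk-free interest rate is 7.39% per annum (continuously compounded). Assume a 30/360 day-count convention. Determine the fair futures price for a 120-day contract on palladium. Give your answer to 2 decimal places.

Net carry = r + u − y = 0.0739 + 0.0384 − 0.0000 = 0.1123
F = S·e^((r+u−y)T) = 1468.14 · e^(0.1123 × 120/360) = 1468.14 · e^0.03743333
= 1468.14 × 1.03814278 = £1,524.14 per troy ounce

£1,524.14 per troy ounce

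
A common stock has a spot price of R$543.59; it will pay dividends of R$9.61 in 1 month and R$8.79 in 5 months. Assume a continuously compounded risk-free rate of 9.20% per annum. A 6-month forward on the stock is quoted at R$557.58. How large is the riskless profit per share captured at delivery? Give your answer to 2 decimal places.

R$7.24 per share

PV(dividends) I = 9.61·e^(−0.0920·1/12) + 8.79·e^(−0.0920·5/12) = 17.9960
Fair forward F* = (S − I)·e^(rT) = (543.59 − 17.9960)·e^0.046000 = 525.5940 × 1.047074 = 550.3358
Market R$557.58 > fair 550.3358: forward overpriced → cash-and-carry (borrow at r, buy the stock and collect the dividends, short the forward).
Profit at T = |F_mkt − F*| = |557.58 − 550.3358| = R$7.24 per share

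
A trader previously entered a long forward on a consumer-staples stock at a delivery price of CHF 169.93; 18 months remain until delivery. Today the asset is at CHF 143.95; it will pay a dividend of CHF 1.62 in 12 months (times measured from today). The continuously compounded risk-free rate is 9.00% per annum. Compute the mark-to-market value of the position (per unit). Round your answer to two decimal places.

PV(remaining dividends) I = 1.62·e^(−0.0900·12/12) = 1.4806
Current forward F = (S − I)·e^(rT) = (143.95 − 1.4806)·e^(0.0900·18/12) = 142.4694 × 1.144537 = 163.0615
Value (long) = (F − K)·e^(−rT) = (163.0615 − 169.93) × 0.873716 = -6.0011
Value = -CHF 6.00

-CHF 6.00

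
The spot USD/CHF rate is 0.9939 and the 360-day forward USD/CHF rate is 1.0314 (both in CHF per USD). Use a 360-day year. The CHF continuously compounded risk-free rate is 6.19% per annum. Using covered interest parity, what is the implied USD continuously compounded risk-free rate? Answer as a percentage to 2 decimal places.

F = S·e^((r_CHF − r_USD)T) ⇒ r_USD = r_CHF − ln(F/S)/T
ln(1.0314/0.9939) = 0.037036; /(360/360) = 0.037036
r_USD = 0.0619 − 0.037036 = 0.024864
r_USD = 2.49%

2.49%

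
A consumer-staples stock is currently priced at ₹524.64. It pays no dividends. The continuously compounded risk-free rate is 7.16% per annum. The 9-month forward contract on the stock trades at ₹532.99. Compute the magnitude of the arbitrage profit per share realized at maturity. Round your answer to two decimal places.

Fair forward: F* = S·e^(carry·T), with carry = r = 0.0716
F* = 524.64 · e^(0.0716 × 9/12) = 524.64 · e^0.053700 = 524.64 × 1.055168 = ₹553.5833
Market ₹532.99 < fair ₹553.5833: forward underpriced → reverse cash-and-carry (short spot, go long the forward).
At maturity, profit = |F_mkt − F*| = |532.99 − 553.5833| = ₹20.59 per share

₹20.59 per share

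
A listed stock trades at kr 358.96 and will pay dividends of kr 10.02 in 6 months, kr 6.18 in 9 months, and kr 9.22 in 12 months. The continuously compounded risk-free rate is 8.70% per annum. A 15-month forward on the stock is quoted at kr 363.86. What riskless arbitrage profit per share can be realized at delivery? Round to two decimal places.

PV(dividends) I = 10.02·e^(−0.0870·6/12) + 6.18·e^(−0.0870·9/12) + 9.22·e^(−0.0870·12/12) = 23.8349
Fair forward F* = (S − I)·e^(rT) = (358.96 − 23.8349)·e^0.108750 = 335.1251 × 1.114884 = 373.6256
Market kr 363.86 < fair 373.6256: forward underpriced → reverse cash-and-carry (short the stock, invest proceeds at r, pay the dividends, go long the forward).
Profit at T = |F_mkt − F*| = |363.86 − 373.6256| = kr 9.77 per share

kr 9.77 per share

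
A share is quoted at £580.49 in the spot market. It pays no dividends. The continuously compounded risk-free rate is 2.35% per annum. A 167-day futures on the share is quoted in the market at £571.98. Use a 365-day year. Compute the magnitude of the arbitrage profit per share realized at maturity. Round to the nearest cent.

£14.79 per share

Fair futures: F* = S·e^(carry·T), with carry = r = 0.0235
F* = 580.49 · e^(0.0235 × 167/365) = 580.49 · e^0.010752 = 580.49 × 1.010810 = £586.7651
Market £571.98 < fair £586.7651: forward underpriced → reverse cash-and-carry (short spot, go long the forward).
At maturity, profit = |F_mkt − F*| = |571.98 − 586.7651| = £14.79 per share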